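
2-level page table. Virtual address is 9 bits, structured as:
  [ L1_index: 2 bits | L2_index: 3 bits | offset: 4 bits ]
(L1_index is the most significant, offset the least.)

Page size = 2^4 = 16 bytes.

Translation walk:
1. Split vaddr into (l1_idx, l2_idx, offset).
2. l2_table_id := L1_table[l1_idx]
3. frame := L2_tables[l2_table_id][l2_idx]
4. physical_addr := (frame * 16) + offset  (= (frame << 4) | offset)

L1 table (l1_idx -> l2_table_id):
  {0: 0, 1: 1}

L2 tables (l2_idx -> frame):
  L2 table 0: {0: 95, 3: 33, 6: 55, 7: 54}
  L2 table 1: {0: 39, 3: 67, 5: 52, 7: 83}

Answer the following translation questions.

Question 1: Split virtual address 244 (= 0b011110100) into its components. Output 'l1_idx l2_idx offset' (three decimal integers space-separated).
Answer: 1 7 4

Derivation:
vaddr = 244 = 0b011110100
  top 2 bits -> l1_idx = 1
  next 3 bits -> l2_idx = 7
  bottom 4 bits -> offset = 4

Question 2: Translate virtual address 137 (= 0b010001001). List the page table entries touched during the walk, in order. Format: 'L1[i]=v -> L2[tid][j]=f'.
Answer: L1[1]=1 -> L2[1][0]=39

Derivation:
vaddr = 137 = 0b010001001
Split: l1_idx=1, l2_idx=0, offset=9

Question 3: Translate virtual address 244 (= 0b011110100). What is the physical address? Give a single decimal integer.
Answer: 1332

Derivation:
vaddr = 244 = 0b011110100
Split: l1_idx=1, l2_idx=7, offset=4
L1[1] = 1
L2[1][7] = 83
paddr = 83 * 16 + 4 = 1332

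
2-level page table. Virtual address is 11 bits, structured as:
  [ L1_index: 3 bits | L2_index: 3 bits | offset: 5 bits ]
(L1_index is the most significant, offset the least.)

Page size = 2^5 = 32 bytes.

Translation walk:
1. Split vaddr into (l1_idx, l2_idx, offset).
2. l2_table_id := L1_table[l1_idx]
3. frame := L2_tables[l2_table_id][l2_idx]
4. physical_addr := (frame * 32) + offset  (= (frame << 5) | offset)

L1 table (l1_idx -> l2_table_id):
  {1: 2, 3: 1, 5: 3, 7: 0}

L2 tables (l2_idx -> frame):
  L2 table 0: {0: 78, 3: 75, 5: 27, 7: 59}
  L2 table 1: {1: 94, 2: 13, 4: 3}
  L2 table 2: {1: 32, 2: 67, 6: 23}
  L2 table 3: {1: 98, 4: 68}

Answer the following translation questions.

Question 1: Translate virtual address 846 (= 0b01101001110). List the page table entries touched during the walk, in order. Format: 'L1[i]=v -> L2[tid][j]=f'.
vaddr = 846 = 0b01101001110
Split: l1_idx=3, l2_idx=2, offset=14

Answer: L1[3]=1 -> L2[1][2]=13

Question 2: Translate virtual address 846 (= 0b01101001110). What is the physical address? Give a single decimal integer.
Answer: 430

Derivation:
vaddr = 846 = 0b01101001110
Split: l1_idx=3, l2_idx=2, offset=14
L1[3] = 1
L2[1][2] = 13
paddr = 13 * 32 + 14 = 430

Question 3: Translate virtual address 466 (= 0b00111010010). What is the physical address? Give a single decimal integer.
Answer: 754

Derivation:
vaddr = 466 = 0b00111010010
Split: l1_idx=1, l2_idx=6, offset=18
L1[1] = 2
L2[2][6] = 23
paddr = 23 * 32 + 18 = 754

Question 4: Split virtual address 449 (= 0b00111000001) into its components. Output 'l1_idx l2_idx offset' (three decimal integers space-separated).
vaddr = 449 = 0b00111000001
  top 3 bits -> l1_idx = 1
  next 3 bits -> l2_idx = 6
  bottom 5 bits -> offset = 1

Answer: 1 6 1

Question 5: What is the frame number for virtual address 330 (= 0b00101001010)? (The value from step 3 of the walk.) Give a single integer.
vaddr = 330: l1_idx=1, l2_idx=2
L1[1] = 2; L2[2][2] = 67

Answer: 67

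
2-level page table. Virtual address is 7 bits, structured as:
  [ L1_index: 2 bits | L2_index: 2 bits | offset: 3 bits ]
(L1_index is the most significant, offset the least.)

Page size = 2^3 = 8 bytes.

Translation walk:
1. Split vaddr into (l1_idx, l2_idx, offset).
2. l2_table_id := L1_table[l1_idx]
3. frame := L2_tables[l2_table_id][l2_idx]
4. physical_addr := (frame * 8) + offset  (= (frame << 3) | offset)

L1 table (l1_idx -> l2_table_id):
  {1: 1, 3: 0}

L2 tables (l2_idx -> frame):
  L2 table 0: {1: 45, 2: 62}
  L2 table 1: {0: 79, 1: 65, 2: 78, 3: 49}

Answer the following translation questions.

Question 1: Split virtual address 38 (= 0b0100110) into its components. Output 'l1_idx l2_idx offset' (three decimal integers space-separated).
Answer: 1 0 6

Derivation:
vaddr = 38 = 0b0100110
  top 2 bits -> l1_idx = 1
  next 2 bits -> l2_idx = 0
  bottom 3 bits -> offset = 6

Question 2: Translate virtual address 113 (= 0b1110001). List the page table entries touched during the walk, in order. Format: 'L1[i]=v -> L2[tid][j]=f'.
vaddr = 113 = 0b1110001
Split: l1_idx=3, l2_idx=2, offset=1

Answer: L1[3]=0 -> L2[0][2]=62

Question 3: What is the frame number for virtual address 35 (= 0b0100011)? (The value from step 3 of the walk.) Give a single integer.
vaddr = 35: l1_idx=1, l2_idx=0
L1[1] = 1; L2[1][0] = 79

Answer: 79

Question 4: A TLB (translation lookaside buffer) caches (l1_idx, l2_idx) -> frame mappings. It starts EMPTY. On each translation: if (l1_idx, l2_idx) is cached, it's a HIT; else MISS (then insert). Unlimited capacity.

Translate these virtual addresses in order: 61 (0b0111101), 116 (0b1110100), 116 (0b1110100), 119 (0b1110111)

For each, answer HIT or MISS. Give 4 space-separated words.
Answer: MISS MISS HIT HIT

Derivation:
vaddr=61: (1,3) not in TLB -> MISS, insert
vaddr=116: (3,2) not in TLB -> MISS, insert
vaddr=116: (3,2) in TLB -> HIT
vaddr=119: (3,2) in TLB -> HIT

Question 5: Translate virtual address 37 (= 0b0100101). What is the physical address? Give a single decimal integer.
vaddr = 37 = 0b0100101
Split: l1_idx=1, l2_idx=0, offset=5
L1[1] = 1
L2[1][0] = 79
paddr = 79 * 8 + 5 = 637

Answer: 637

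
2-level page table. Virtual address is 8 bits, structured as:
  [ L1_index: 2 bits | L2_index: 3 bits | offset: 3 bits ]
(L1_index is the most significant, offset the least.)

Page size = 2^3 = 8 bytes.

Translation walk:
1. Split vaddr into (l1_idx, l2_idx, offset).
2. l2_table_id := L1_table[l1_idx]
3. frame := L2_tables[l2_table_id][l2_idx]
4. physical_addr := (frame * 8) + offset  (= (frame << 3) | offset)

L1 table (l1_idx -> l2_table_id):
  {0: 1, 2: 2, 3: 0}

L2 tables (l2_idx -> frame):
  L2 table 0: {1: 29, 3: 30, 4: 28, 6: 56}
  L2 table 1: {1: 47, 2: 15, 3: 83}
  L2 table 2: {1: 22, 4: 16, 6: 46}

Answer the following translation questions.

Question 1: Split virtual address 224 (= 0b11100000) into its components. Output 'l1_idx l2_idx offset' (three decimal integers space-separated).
vaddr = 224 = 0b11100000
  top 2 bits -> l1_idx = 3
  next 3 bits -> l2_idx = 4
  bottom 3 bits -> offset = 0

Answer: 3 4 0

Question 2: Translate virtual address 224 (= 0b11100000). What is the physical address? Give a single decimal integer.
Answer: 224

Derivation:
vaddr = 224 = 0b11100000
Split: l1_idx=3, l2_idx=4, offset=0
L1[3] = 0
L2[0][4] = 28
paddr = 28 * 8 + 0 = 224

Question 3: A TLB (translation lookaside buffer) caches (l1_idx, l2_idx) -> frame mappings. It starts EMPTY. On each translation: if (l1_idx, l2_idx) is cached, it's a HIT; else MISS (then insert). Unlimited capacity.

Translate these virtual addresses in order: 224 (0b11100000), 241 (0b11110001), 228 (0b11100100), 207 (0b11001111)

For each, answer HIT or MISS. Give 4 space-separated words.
Answer: MISS MISS HIT MISS

Derivation:
vaddr=224: (3,4) not in TLB -> MISS, insert
vaddr=241: (3,6) not in TLB -> MISS, insert
vaddr=228: (3,4) in TLB -> HIT
vaddr=207: (3,1) not in TLB -> MISS, insert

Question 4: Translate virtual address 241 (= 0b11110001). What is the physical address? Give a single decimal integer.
Answer: 449

Derivation:
vaddr = 241 = 0b11110001
Split: l1_idx=3, l2_idx=6, offset=1
L1[3] = 0
L2[0][6] = 56
paddr = 56 * 8 + 1 = 449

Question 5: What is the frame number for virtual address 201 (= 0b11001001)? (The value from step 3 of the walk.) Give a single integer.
vaddr = 201: l1_idx=3, l2_idx=1
L1[3] = 0; L2[0][1] = 29

Answer: 29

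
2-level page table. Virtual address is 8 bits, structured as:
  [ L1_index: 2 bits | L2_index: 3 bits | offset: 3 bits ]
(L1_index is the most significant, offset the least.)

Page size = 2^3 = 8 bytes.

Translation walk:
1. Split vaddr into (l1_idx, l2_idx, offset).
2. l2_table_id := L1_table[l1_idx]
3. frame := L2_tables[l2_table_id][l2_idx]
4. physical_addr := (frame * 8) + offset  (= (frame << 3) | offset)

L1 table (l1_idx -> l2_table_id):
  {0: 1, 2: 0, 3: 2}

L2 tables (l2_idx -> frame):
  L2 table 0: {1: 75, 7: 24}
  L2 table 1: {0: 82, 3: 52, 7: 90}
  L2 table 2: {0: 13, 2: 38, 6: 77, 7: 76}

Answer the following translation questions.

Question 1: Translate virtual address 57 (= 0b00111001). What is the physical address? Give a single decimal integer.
vaddr = 57 = 0b00111001
Split: l1_idx=0, l2_idx=7, offset=1
L1[0] = 1
L2[1][7] = 90
paddr = 90 * 8 + 1 = 721

Answer: 721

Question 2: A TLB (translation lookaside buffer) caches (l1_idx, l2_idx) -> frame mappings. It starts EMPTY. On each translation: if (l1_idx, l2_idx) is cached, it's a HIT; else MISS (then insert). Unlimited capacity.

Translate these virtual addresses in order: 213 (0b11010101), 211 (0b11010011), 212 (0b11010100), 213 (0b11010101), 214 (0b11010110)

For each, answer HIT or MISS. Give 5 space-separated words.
Answer: MISS HIT HIT HIT HIT

Derivation:
vaddr=213: (3,2) not in TLB -> MISS, insert
vaddr=211: (3,2) in TLB -> HIT
vaddr=212: (3,2) in TLB -> HIT
vaddr=213: (3,2) in TLB -> HIT
vaddr=214: (3,2) in TLB -> HIT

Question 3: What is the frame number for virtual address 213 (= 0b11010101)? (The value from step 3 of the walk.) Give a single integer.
vaddr = 213: l1_idx=3, l2_idx=2
L1[3] = 2; L2[2][2] = 38

Answer: 38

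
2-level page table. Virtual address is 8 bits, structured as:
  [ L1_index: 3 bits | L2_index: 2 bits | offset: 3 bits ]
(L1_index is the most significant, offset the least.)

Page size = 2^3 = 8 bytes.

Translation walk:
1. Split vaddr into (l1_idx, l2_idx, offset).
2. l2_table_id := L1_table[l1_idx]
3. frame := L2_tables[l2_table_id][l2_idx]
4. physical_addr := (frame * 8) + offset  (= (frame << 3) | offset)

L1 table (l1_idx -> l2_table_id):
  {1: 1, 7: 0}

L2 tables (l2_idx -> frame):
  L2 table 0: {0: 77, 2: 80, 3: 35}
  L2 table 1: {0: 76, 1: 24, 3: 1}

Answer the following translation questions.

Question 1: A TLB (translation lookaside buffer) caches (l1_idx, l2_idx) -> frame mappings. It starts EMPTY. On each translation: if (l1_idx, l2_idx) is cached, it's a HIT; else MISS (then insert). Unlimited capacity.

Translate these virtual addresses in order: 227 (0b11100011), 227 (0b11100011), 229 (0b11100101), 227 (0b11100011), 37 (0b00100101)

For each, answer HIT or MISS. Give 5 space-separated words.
vaddr=227: (7,0) not in TLB -> MISS, insert
vaddr=227: (7,0) in TLB -> HIT
vaddr=229: (7,0) in TLB -> HIT
vaddr=227: (7,0) in TLB -> HIT
vaddr=37: (1,0) not in TLB -> MISS, insert

Answer: MISS HIT HIT HIT MISS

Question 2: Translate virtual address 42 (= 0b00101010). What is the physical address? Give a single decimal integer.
vaddr = 42 = 0b00101010
Split: l1_idx=1, l2_idx=1, offset=2
L1[1] = 1
L2[1][1] = 24
paddr = 24 * 8 + 2 = 194

Answer: 194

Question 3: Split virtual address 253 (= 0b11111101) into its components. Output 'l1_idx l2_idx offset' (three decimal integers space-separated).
Answer: 7 3 5

Derivation:
vaddr = 253 = 0b11111101
  top 3 bits -> l1_idx = 7
  next 2 bits -> l2_idx = 3
  bottom 3 bits -> offset = 5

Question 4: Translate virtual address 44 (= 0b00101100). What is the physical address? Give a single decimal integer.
vaddr = 44 = 0b00101100
Split: l1_idx=1, l2_idx=1, offset=4
L1[1] = 1
L2[1][1] = 24
paddr = 24 * 8 + 4 = 196

Answer: 196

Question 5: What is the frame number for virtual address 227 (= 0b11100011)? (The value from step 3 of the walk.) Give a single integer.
vaddr = 227: l1_idx=7, l2_idx=0
L1[7] = 0; L2[0][0] = 77

Answer: 77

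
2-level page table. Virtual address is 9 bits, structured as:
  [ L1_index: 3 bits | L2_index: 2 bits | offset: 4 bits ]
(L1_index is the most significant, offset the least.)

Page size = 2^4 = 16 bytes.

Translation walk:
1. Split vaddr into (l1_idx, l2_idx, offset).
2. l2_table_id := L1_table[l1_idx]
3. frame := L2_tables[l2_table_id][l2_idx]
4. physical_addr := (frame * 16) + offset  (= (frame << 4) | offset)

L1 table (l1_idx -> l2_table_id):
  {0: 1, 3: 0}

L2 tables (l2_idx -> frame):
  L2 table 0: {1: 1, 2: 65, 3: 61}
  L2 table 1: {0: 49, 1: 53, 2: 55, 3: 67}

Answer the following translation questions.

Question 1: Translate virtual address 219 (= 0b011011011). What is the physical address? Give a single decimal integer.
vaddr = 219 = 0b011011011
Split: l1_idx=3, l2_idx=1, offset=11
L1[3] = 0
L2[0][1] = 1
paddr = 1 * 16 + 11 = 27

Answer: 27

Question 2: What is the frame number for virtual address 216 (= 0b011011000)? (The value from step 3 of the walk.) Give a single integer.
Answer: 1

Derivation:
vaddr = 216: l1_idx=3, l2_idx=1
L1[3] = 0; L2[0][1] = 1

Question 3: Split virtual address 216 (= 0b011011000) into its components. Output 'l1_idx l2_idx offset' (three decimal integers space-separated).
vaddr = 216 = 0b011011000
  top 3 bits -> l1_idx = 3
  next 2 bits -> l2_idx = 1
  bottom 4 bits -> offset = 8

Answer: 3 1 8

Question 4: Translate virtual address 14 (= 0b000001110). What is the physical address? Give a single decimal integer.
Answer: 798

Derivation:
vaddr = 14 = 0b000001110
Split: l1_idx=0, l2_idx=0, offset=14
L1[0] = 1
L2[1][0] = 49
paddr = 49 * 16 + 14 = 798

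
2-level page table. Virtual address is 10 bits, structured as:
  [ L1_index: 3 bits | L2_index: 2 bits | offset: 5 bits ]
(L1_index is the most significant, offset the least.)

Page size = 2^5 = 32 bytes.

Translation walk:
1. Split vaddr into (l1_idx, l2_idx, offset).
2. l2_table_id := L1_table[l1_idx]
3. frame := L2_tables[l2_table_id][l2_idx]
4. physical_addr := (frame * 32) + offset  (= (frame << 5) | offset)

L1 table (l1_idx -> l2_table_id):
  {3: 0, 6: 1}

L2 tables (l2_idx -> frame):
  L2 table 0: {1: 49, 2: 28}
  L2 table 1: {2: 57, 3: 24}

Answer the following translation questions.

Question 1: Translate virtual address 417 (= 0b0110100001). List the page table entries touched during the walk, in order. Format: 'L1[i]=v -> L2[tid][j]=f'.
Answer: L1[3]=0 -> L2[0][1]=49

Derivation:
vaddr = 417 = 0b0110100001
Split: l1_idx=3, l2_idx=1, offset=1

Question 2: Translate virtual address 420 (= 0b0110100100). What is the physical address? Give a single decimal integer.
Answer: 1572

Derivation:
vaddr = 420 = 0b0110100100
Split: l1_idx=3, l2_idx=1, offset=4
L1[3] = 0
L2[0][1] = 49
paddr = 49 * 32 + 4 = 1572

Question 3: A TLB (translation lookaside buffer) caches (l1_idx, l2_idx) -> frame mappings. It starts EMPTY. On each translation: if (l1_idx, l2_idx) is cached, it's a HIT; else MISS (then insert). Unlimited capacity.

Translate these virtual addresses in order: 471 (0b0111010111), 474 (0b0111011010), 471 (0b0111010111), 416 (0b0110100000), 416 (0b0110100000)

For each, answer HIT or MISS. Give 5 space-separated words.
vaddr=471: (3,2) not in TLB -> MISS, insert
vaddr=474: (3,2) in TLB -> HIT
vaddr=471: (3,2) in TLB -> HIT
vaddr=416: (3,1) not in TLB -> MISS, insert
vaddr=416: (3,1) in TLB -> HIT

Answer: MISS HIT HIT MISS HIT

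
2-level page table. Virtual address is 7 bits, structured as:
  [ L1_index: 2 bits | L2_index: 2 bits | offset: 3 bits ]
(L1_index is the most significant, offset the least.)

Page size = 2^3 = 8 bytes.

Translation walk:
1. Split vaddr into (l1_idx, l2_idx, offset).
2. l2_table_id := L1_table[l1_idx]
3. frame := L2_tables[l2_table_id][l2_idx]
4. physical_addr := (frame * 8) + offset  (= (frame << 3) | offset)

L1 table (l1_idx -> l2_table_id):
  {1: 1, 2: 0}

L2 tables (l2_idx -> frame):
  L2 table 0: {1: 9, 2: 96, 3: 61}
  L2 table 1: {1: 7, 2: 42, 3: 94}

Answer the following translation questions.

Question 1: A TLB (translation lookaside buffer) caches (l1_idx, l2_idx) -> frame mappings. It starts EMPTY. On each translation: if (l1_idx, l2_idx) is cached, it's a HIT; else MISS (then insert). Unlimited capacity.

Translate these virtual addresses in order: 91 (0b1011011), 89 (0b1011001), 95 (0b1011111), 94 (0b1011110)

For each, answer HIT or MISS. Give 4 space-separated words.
Answer: MISS HIT HIT HIT

Derivation:
vaddr=91: (2,3) not in TLB -> MISS, insert
vaddr=89: (2,3) in TLB -> HIT
vaddr=95: (2,3) in TLB -> HIT
vaddr=94: (2,3) in TLB -> HIT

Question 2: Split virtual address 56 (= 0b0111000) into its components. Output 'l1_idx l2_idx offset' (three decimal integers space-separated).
vaddr = 56 = 0b0111000
  top 2 bits -> l1_idx = 1
  next 2 bits -> l2_idx = 3
  bottom 3 bits -> offset = 0

Answer: 1 3 0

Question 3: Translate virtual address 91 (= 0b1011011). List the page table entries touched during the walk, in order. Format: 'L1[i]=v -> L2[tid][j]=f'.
Answer: L1[2]=0 -> L2[0][3]=61

Derivation:
vaddr = 91 = 0b1011011
Split: l1_idx=2, l2_idx=3, offset=3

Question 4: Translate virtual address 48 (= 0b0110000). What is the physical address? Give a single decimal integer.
vaddr = 48 = 0b0110000
Split: l1_idx=1, l2_idx=2, offset=0
L1[1] = 1
L2[1][2] = 42
paddr = 42 * 8 + 0 = 336

Answer: 336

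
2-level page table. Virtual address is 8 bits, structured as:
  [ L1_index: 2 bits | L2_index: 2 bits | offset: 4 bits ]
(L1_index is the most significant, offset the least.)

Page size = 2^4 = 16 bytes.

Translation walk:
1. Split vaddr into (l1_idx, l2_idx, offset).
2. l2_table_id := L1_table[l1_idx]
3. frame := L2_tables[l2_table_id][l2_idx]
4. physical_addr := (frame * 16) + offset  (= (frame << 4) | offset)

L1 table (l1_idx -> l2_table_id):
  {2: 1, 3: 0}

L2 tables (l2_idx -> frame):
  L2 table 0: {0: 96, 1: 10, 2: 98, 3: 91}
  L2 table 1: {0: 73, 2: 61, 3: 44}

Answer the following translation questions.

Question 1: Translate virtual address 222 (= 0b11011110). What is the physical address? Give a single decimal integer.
vaddr = 222 = 0b11011110
Split: l1_idx=3, l2_idx=1, offset=14
L1[3] = 0
L2[0][1] = 10
paddr = 10 * 16 + 14 = 174

Answer: 174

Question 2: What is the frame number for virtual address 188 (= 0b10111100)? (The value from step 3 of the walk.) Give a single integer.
vaddr = 188: l1_idx=2, l2_idx=3
L1[2] = 1; L2[1][3] = 44

Answer: 44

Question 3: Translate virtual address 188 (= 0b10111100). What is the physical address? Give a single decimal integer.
vaddr = 188 = 0b10111100
Split: l1_idx=2, l2_idx=3, offset=12
L1[2] = 1
L2[1][3] = 44
paddr = 44 * 16 + 12 = 716

Answer: 716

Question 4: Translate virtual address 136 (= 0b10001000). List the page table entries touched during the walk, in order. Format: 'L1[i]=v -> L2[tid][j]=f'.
vaddr = 136 = 0b10001000
Split: l1_idx=2, l2_idx=0, offset=8

Answer: L1[2]=1 -> L2[1][0]=73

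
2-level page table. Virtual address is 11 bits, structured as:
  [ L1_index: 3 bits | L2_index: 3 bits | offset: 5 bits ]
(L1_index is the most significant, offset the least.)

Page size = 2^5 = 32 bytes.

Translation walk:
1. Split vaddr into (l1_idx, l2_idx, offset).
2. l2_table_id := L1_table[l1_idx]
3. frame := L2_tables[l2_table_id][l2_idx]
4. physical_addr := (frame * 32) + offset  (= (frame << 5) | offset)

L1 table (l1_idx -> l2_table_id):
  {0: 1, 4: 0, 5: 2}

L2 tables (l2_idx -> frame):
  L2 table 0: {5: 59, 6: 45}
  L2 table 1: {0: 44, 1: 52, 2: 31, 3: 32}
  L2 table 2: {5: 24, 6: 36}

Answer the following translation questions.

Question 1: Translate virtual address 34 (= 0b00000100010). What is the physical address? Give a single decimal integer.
vaddr = 34 = 0b00000100010
Split: l1_idx=0, l2_idx=1, offset=2
L1[0] = 1
L2[1][1] = 52
paddr = 52 * 32 + 2 = 1666

Answer: 1666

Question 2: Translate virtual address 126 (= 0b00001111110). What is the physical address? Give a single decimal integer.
Answer: 1054

Derivation:
vaddr = 126 = 0b00001111110
Split: l1_idx=0, l2_idx=3, offset=30
L1[0] = 1
L2[1][3] = 32
paddr = 32 * 32 + 30 = 1054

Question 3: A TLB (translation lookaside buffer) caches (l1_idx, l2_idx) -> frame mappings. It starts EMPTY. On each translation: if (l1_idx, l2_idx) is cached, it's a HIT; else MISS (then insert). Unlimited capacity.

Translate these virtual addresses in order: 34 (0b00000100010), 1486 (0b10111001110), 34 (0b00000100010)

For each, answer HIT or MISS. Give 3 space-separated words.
vaddr=34: (0,1) not in TLB -> MISS, insert
vaddr=1486: (5,6) not in TLB -> MISS, insert
vaddr=34: (0,1) in TLB -> HIT

Answer: MISS MISS HIT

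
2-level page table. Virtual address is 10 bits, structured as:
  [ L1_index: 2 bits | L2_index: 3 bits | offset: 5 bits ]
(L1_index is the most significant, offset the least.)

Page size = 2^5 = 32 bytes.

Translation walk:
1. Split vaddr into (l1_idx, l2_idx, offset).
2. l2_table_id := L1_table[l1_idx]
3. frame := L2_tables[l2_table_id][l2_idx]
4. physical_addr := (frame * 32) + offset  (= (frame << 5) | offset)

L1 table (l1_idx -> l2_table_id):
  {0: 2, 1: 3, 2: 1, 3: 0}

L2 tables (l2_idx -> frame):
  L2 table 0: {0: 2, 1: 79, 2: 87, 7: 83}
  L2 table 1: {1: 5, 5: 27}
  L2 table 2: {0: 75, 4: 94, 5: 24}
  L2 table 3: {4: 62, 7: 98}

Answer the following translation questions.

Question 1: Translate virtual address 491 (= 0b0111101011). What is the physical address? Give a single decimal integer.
Answer: 3147

Derivation:
vaddr = 491 = 0b0111101011
Split: l1_idx=1, l2_idx=7, offset=11
L1[1] = 3
L2[3][7] = 98
paddr = 98 * 32 + 11 = 3147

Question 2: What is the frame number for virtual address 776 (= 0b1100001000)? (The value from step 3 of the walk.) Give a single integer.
vaddr = 776: l1_idx=3, l2_idx=0
L1[3] = 0; L2[0][0] = 2

Answer: 2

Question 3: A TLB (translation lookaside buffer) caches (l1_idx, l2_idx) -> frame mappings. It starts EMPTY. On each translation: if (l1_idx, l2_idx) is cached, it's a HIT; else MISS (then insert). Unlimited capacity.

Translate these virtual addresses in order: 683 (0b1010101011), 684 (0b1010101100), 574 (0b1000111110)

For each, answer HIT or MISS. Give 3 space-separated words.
Answer: MISS HIT MISS

Derivation:
vaddr=683: (2,5) not in TLB -> MISS, insert
vaddr=684: (2,5) in TLB -> HIT
vaddr=574: (2,1) not in TLB -> MISS, insert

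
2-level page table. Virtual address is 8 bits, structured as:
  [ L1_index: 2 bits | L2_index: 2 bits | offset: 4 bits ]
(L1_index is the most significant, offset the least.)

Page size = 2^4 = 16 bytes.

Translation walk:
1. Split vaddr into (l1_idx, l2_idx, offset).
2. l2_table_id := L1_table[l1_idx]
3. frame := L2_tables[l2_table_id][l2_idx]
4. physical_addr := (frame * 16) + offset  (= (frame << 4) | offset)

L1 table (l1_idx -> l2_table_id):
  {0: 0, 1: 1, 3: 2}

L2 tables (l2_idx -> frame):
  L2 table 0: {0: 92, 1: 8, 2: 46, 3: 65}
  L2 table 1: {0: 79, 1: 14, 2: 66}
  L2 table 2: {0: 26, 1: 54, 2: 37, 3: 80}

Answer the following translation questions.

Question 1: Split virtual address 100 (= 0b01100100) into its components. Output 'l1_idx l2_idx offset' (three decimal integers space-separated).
vaddr = 100 = 0b01100100
  top 2 bits -> l1_idx = 1
  next 2 bits -> l2_idx = 2
  bottom 4 bits -> offset = 4

Answer: 1 2 4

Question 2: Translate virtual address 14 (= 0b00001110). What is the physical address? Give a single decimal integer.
vaddr = 14 = 0b00001110
Split: l1_idx=0, l2_idx=0, offset=14
L1[0] = 0
L2[0][0] = 92
paddr = 92 * 16 + 14 = 1486

Answer: 1486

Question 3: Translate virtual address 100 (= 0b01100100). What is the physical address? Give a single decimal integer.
vaddr = 100 = 0b01100100
Split: l1_idx=1, l2_idx=2, offset=4
L1[1] = 1
L2[1][2] = 66
paddr = 66 * 16 + 4 = 1060

Answer: 1060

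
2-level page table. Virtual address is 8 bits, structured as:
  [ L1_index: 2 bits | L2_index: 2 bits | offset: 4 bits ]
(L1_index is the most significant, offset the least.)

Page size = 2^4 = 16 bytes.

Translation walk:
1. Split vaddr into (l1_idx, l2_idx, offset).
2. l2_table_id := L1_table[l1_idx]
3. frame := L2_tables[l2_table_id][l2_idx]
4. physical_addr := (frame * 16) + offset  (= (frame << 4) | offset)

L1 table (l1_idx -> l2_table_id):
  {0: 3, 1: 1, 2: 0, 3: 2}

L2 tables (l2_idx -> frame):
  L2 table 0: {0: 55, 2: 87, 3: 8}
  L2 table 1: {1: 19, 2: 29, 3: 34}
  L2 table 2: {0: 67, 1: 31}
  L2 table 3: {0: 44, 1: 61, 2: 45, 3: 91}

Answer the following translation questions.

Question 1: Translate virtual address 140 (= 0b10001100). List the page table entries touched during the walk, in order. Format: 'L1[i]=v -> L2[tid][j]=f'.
vaddr = 140 = 0b10001100
Split: l1_idx=2, l2_idx=0, offset=12

Answer: L1[2]=0 -> L2[0][0]=55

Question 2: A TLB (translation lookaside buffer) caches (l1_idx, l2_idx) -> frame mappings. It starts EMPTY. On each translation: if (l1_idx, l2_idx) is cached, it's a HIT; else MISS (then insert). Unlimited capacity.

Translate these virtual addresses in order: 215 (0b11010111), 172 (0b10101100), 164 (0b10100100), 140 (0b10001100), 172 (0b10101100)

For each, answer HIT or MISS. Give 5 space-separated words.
vaddr=215: (3,1) not in TLB -> MISS, insert
vaddr=172: (2,2) not in TLB -> MISS, insert
vaddr=164: (2,2) in TLB -> HIT
vaddr=140: (2,0) not in TLB -> MISS, insert
vaddr=172: (2,2) in TLB -> HIT

Answer: MISS MISS HIT MISS HIT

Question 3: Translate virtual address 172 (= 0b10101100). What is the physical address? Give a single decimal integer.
Answer: 1404

Derivation:
vaddr = 172 = 0b10101100
Split: l1_idx=2, l2_idx=2, offset=12
L1[2] = 0
L2[0][2] = 87
paddr = 87 * 16 + 12 = 1404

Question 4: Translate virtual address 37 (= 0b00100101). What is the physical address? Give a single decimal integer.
Answer: 725

Derivation:
vaddr = 37 = 0b00100101
Split: l1_idx=0, l2_idx=2, offset=5
L1[0] = 3
L2[3][2] = 45
paddr = 45 * 16 + 5 = 725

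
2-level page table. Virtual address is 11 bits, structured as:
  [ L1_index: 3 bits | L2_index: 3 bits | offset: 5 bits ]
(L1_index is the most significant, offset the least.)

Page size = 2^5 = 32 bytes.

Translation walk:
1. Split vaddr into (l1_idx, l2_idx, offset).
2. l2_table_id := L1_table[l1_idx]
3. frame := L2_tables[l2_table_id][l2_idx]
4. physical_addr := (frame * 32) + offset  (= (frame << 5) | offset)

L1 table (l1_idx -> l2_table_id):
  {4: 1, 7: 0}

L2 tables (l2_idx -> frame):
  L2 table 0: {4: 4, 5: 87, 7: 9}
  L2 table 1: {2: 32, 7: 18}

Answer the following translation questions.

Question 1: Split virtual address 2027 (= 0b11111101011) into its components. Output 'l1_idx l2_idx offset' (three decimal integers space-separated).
Answer: 7 7 11

Derivation:
vaddr = 2027 = 0b11111101011
  top 3 bits -> l1_idx = 7
  next 3 bits -> l2_idx = 7
  bottom 5 bits -> offset = 11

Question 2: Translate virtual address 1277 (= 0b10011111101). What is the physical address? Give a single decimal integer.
vaddr = 1277 = 0b10011111101
Split: l1_idx=4, l2_idx=7, offset=29
L1[4] = 1
L2[1][7] = 18
paddr = 18 * 32 + 29 = 605

Answer: 605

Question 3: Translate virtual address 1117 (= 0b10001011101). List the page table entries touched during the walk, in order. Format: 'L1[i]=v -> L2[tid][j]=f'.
vaddr = 1117 = 0b10001011101
Split: l1_idx=4, l2_idx=2, offset=29

Answer: L1[4]=1 -> L2[1][2]=32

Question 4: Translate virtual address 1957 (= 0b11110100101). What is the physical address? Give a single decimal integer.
Answer: 2789

Derivation:
vaddr = 1957 = 0b11110100101
Split: l1_idx=7, l2_idx=5, offset=5
L1[7] = 0
L2[0][5] = 87
paddr = 87 * 32 + 5 = 2789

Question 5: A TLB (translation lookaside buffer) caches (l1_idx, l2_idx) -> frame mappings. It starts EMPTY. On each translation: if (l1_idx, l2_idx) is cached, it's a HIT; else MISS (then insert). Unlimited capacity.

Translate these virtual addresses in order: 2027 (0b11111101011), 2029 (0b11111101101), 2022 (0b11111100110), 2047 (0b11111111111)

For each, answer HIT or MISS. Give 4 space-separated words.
Answer: MISS HIT HIT HIT

Derivation:
vaddr=2027: (7,7) not in TLB -> MISS, insert
vaddr=2029: (7,7) in TLB -> HIT
vaddr=2022: (7,7) in TLB -> HIT
vaddr=2047: (7,7) in TLB -> HIT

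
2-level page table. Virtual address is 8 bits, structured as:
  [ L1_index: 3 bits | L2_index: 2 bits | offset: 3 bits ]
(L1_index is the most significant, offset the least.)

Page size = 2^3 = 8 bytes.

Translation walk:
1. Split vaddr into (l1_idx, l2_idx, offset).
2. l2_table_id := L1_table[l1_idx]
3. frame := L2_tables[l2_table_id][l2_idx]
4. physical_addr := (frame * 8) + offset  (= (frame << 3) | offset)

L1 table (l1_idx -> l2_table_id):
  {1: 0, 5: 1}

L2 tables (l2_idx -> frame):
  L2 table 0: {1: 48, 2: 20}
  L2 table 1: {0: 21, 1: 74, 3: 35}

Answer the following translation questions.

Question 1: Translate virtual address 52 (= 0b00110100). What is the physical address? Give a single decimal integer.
vaddr = 52 = 0b00110100
Split: l1_idx=1, l2_idx=2, offset=4
L1[1] = 0
L2[0][2] = 20
paddr = 20 * 8 + 4 = 164

Answer: 164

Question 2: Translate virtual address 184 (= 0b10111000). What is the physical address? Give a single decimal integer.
vaddr = 184 = 0b10111000
Split: l1_idx=5, l2_idx=3, offset=0
L1[5] = 1
L2[1][3] = 35
paddr = 35 * 8 + 0 = 280

Answer: 280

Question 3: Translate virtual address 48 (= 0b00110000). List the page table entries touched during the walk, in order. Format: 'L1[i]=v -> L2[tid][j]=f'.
vaddr = 48 = 0b00110000
Split: l1_idx=1, l2_idx=2, offset=0

Answer: L1[1]=0 -> L2[0][2]=20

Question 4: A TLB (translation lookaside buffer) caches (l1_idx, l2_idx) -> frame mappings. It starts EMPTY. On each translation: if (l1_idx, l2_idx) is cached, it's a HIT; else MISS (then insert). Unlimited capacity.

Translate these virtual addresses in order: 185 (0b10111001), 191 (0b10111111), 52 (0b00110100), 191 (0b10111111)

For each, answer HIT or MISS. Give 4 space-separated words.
Answer: MISS HIT MISS HIT

Derivation:
vaddr=185: (5,3) not in TLB -> MISS, insert
vaddr=191: (5,3) in TLB -> HIT
vaddr=52: (1,2) not in TLB -> MISS, insert
vaddr=191: (5,3) in TLB -> HIT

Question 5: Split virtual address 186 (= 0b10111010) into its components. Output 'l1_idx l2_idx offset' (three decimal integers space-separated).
Answer: 5 3 2

Derivation:
vaddr = 186 = 0b10111010
  top 3 bits -> l1_idx = 5
  next 2 bits -> l2_idx = 3
  bottom 3 bits -> offset = 2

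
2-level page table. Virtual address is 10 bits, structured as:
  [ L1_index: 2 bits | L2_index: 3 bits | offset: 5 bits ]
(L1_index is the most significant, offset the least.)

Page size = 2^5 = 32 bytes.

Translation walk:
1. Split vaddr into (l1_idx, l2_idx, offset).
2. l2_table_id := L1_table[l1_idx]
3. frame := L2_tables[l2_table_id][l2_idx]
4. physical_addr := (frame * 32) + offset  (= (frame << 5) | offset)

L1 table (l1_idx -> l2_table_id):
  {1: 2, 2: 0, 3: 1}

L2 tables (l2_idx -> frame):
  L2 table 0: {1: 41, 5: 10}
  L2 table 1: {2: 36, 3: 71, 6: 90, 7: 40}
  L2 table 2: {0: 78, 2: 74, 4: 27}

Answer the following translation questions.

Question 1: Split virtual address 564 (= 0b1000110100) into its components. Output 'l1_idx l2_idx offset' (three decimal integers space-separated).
vaddr = 564 = 0b1000110100
  top 2 bits -> l1_idx = 2
  next 3 bits -> l2_idx = 1
  bottom 5 bits -> offset = 20

Answer: 2 1 20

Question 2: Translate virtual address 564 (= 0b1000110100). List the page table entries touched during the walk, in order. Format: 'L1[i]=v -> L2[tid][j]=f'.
vaddr = 564 = 0b1000110100
Split: l1_idx=2, l2_idx=1, offset=20

Answer: L1[2]=0 -> L2[0][1]=41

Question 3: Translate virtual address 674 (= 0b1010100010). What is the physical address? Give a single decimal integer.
Answer: 322

Derivation:
vaddr = 674 = 0b1010100010
Split: l1_idx=2, l2_idx=5, offset=2
L1[2] = 0
L2[0][5] = 10
paddr = 10 * 32 + 2 = 322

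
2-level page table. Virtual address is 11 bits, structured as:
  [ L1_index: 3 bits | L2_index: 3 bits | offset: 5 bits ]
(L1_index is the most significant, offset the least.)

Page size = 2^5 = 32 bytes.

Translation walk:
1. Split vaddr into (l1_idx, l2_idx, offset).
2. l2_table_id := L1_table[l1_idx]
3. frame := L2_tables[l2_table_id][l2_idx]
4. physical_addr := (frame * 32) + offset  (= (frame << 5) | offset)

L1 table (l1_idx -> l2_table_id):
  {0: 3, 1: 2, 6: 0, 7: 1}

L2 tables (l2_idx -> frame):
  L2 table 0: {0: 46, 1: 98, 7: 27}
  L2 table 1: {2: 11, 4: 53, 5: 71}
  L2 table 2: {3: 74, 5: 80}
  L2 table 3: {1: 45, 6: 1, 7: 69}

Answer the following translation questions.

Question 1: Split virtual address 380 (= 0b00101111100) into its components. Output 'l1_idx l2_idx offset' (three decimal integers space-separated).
vaddr = 380 = 0b00101111100
  top 3 bits -> l1_idx = 1
  next 3 bits -> l2_idx = 3
  bottom 5 bits -> offset = 28

Answer: 1 3 28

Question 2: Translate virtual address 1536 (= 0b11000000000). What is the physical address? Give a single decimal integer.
Answer: 1472

Derivation:
vaddr = 1536 = 0b11000000000
Split: l1_idx=6, l2_idx=0, offset=0
L1[6] = 0
L2[0][0] = 46
paddr = 46 * 32 + 0 = 1472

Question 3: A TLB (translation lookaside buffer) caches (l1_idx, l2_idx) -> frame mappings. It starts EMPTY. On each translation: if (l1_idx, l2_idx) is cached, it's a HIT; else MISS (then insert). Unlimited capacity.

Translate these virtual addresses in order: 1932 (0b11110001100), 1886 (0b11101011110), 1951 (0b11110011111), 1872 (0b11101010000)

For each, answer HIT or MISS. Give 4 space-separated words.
vaddr=1932: (7,4) not in TLB -> MISS, insert
vaddr=1886: (7,2) not in TLB -> MISS, insert
vaddr=1951: (7,4) in TLB -> HIT
vaddr=1872: (7,2) in TLB -> HIT

Answer: MISS MISS HIT HIT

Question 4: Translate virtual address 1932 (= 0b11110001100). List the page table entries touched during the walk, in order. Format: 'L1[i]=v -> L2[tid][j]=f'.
Answer: L1[7]=1 -> L2[1][4]=53

Derivation:
vaddr = 1932 = 0b11110001100
Split: l1_idx=7, l2_idx=4, offset=12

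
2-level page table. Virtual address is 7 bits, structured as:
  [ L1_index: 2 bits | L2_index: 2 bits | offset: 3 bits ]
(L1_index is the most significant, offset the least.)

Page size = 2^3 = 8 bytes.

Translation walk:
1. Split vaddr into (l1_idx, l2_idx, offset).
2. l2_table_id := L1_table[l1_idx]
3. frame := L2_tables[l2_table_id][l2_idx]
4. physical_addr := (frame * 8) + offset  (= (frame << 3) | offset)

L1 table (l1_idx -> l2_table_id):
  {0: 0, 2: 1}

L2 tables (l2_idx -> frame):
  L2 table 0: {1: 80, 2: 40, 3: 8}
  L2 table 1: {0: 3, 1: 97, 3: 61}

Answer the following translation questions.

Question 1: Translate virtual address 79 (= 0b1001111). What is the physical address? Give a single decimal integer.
vaddr = 79 = 0b1001111
Split: l1_idx=2, l2_idx=1, offset=7
L1[2] = 1
L2[1][1] = 97
paddr = 97 * 8 + 7 = 783

Answer: 783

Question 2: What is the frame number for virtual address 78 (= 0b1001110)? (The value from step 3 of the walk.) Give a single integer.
vaddr = 78: l1_idx=2, l2_idx=1
L1[2] = 1; L2[1][1] = 97

Answer: 97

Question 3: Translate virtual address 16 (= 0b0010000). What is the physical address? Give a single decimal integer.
Answer: 320

Derivation:
vaddr = 16 = 0b0010000
Split: l1_idx=0, l2_idx=2, offset=0
L1[0] = 0
L2[0][2] = 40
paddr = 40 * 8 + 0 = 320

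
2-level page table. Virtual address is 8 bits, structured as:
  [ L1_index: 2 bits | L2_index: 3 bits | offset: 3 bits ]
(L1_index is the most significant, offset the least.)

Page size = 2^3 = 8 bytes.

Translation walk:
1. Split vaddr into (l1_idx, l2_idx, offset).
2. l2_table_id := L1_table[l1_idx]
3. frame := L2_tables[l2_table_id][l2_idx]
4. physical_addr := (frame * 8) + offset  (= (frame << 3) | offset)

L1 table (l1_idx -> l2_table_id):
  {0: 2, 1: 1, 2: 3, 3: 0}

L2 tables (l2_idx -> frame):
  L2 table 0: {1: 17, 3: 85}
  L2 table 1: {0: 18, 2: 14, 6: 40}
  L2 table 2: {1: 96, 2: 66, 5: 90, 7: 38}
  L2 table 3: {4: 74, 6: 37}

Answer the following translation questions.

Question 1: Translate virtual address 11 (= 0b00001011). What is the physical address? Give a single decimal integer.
vaddr = 11 = 0b00001011
Split: l1_idx=0, l2_idx=1, offset=3
L1[0] = 2
L2[2][1] = 96
paddr = 96 * 8 + 3 = 771

Answer: 771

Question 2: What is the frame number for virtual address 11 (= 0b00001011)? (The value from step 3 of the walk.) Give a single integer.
Answer: 96

Derivation:
vaddr = 11: l1_idx=0, l2_idx=1
L1[0] = 2; L2[2][1] = 96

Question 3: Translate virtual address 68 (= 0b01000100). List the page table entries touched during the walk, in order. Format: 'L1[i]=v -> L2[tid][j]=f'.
vaddr = 68 = 0b01000100
Split: l1_idx=1, l2_idx=0, offset=4

Answer: L1[1]=1 -> L2[1][0]=18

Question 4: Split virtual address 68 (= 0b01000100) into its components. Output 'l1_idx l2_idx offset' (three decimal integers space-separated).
vaddr = 68 = 0b01000100
  top 2 bits -> l1_idx = 1
  next 3 bits -> l2_idx = 0
  bottom 3 bits -> offset = 4

Answer: 1 0 4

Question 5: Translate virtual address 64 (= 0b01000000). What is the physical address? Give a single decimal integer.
Answer: 144

Derivation:
vaddr = 64 = 0b01000000
Split: l1_idx=1, l2_idx=0, offset=0
L1[1] = 1
L2[1][0] = 18
paddr = 18 * 8 + 0 = 144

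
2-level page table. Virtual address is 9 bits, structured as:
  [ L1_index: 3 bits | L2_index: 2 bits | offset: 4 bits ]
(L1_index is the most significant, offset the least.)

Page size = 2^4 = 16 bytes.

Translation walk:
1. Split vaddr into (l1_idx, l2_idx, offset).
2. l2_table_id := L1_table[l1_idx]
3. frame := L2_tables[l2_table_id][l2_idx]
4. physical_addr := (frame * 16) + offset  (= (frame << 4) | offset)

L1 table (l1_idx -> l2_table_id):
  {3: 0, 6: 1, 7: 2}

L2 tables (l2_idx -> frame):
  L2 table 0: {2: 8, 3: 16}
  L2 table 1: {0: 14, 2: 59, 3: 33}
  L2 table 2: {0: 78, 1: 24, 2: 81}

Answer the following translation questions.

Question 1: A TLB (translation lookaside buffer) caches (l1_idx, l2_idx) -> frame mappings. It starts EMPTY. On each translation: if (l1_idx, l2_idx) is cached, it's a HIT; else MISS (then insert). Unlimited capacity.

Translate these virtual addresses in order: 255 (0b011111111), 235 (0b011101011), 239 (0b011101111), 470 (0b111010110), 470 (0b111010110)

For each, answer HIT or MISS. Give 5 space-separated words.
Answer: MISS MISS HIT MISS HIT

Derivation:
vaddr=255: (3,3) not in TLB -> MISS, insert
vaddr=235: (3,2) not in TLB -> MISS, insert
vaddr=239: (3,2) in TLB -> HIT
vaddr=470: (7,1) not in TLB -> MISS, insert
vaddr=470: (7,1) in TLB -> HIT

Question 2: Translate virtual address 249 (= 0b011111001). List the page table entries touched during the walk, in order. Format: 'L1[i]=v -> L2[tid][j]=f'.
vaddr = 249 = 0b011111001
Split: l1_idx=3, l2_idx=3, offset=9

Answer: L1[3]=0 -> L2[0][3]=16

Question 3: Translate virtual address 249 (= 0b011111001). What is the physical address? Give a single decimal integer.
Answer: 265

Derivation:
vaddr = 249 = 0b011111001
Split: l1_idx=3, l2_idx=3, offset=9
L1[3] = 0
L2[0][3] = 16
paddr = 16 * 16 + 9 = 265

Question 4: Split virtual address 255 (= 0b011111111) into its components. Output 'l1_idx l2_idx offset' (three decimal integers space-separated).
vaddr = 255 = 0b011111111
  top 3 bits -> l1_idx = 3
  next 2 bits -> l2_idx = 3
  bottom 4 bits -> offset = 15

Answer: 3 3 15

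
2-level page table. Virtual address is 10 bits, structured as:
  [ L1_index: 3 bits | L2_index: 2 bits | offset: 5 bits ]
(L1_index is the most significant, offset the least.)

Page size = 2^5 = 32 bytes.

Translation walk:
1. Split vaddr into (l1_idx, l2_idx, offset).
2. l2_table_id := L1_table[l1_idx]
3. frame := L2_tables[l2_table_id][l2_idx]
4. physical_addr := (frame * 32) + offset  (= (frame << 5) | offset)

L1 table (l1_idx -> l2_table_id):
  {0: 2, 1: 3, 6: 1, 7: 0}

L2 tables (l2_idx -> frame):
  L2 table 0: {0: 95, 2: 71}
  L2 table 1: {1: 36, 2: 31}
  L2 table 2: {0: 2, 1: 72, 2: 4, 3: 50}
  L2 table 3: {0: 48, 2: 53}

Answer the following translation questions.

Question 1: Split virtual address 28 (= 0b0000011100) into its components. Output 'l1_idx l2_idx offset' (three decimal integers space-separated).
vaddr = 28 = 0b0000011100
  top 3 bits -> l1_idx = 0
  next 2 bits -> l2_idx = 0
  bottom 5 bits -> offset = 28

Answer: 0 0 28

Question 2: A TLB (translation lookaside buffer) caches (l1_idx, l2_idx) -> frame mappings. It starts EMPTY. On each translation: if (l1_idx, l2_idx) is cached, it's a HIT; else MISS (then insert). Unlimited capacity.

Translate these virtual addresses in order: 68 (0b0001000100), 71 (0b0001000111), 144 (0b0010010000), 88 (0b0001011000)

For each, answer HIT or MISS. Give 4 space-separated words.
vaddr=68: (0,2) not in TLB -> MISS, insert
vaddr=71: (0,2) in TLB -> HIT
vaddr=144: (1,0) not in TLB -> MISS, insert
vaddr=88: (0,2) in TLB -> HIT

Answer: MISS HIT MISS HIT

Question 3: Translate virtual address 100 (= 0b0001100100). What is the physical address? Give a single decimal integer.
Answer: 1604

Derivation:
vaddr = 100 = 0b0001100100
Split: l1_idx=0, l2_idx=3, offset=4
L1[0] = 2
L2[2][3] = 50
paddr = 50 * 32 + 4 = 1604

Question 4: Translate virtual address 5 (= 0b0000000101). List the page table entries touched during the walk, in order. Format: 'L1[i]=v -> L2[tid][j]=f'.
vaddr = 5 = 0b0000000101
Split: l1_idx=0, l2_idx=0, offset=5

Answer: L1[0]=2 -> L2[2][0]=2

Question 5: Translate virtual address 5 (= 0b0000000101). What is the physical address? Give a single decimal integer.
vaddr = 5 = 0b0000000101
Split: l1_idx=0, l2_idx=0, offset=5
L1[0] = 2
L2[2][0] = 2
paddr = 2 * 32 + 5 = 69

Answer: 69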